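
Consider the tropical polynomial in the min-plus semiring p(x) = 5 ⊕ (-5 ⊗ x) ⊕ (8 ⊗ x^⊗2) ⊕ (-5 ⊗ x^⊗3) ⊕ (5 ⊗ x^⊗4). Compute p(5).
p(5) = 0

A tropical monomial a ⊗ x^⊗i evaluates to a + i · x. Evaluating each term at x = 5:
  Term 0 contributes 5 + 0 · 5 = 5
  Term 1 contributes -5 + 1 · 5 = 0
  Term 2 contributes 8 + 2 · 5 = 18
  Term 3 contributes -5 + 3 · 5 = 10
  Term 4 contributes 5 + 4 · 5 = 25
p(5) = ⊕ of these = min[5, 0, 18, 10, 25] = 0.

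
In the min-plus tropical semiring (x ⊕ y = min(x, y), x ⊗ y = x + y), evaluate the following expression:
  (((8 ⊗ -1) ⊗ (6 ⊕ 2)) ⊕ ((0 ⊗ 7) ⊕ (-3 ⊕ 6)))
(((8 ⊗ -1) ⊗ (6 ⊕ 2)) ⊕ ((0 ⊗ 7) ⊕ (-3 ⊕ 6))) = -3

Expand innermost to outermost. Recall ⊕ takes the minimum of its arguments and ⊗ takes their sum. Working out the expression (((8 ⊗ -1) ⊗ (6 ⊕ 2)) ⊕ ((0 ⊗ 7) ⊕ (-3 ⊕ 6))) gives -3.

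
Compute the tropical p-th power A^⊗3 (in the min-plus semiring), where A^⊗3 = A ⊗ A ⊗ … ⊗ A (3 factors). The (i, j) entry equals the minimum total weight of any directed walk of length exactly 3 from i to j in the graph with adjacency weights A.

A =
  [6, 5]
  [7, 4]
A^⊗3 =
  [16, 13]
  [15, 12]

Each entry (A^⊗3)_ij equals the minimum over all length-3 walks i = v_0 → v_1 → … → v_3 = j of Σ_t A[v_t][v_{t+1}]. For example, for (i, j) = (0, 1) we minimise over 4 possible intermediate vertex sequences; the minimum is 13, attained along the walk 0 → 1 → 1 → 1.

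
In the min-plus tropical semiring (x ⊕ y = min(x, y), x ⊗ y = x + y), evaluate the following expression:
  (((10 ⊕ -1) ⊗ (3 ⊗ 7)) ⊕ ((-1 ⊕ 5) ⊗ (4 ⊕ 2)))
(((10 ⊕ -1) ⊗ (3 ⊗ 7)) ⊕ ((-1 ⊕ 5) ⊗ (4 ⊕ 2))) = 1

Expand innermost to outermost. Recall ⊕ takes the minimum of its arguments and ⊗ takes their sum. Working out the expression (((10 ⊕ -1) ⊗ (3 ⊗ 7)) ⊕ ((-1 ⊕ 5) ⊗ (4 ⊕ 2))) gives 1.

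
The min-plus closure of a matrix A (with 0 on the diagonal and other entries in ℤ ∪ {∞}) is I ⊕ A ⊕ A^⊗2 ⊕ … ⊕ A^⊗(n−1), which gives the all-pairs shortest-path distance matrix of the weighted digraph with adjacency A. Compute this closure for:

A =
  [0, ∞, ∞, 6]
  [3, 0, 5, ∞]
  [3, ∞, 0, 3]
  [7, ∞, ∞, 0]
Closure =
  [0, ∞, ∞, 6]
  [3, 0, 5, 8]
  [3, ∞, 0, 3]
  [7, ∞, ∞, 0]

This is the Floyd-Warshall all-pairs shortest-path computation. For each intermediate vertex k = 0, 1, …, 3, update dist[i][j] ← min(dist[i][j], dist[i][k] + dist[k][j]). The final matrix gives, for each (i, j), the minimum total weight of any directed path from i to j (possibly empty when i = j).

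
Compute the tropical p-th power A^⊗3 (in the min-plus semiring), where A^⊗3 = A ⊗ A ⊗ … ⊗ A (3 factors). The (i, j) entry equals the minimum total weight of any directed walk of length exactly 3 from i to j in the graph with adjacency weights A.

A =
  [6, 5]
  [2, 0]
A^⊗3 =
  [7, 5]
  [2, 0]

Each entry (A^⊗3)_ij equals the minimum over all length-3 walks i = v_0 → v_1 → … → v_3 = j of Σ_t A[v_t][v_{t+1}]. For example, for (i, j) = (0, 1) we minimise over 4 possible intermediate vertex sequences; the minimum is 5, attained along the walk 0 → 1 → 1 → 1.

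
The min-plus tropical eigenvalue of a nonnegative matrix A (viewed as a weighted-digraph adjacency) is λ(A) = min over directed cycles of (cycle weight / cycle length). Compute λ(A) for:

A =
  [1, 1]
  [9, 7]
λ(A) = 1

Enumerate directed cycles and compute their means (weight / length). Sample:
  cycle 0 → 0: weight = 1, length = 1, mean = 1/1 ≈ 1.000
  cycle 1 → 1: weight = 7, length = 1, mean = 7/1 ≈ 7.000
  cycle 0 → 1 → 0: weight = 10, length = 2, mean = 10/2 ≈ 5.000
  cycle 1 → 0 → 1: weight = 10, length = 2, mean = 10/2 ≈ 5.000
Minimum mean = 1.000, attained e.g. along the cycle 0 → 0 with weight 1 and length 1. So λ(A) = 1/1 = 1.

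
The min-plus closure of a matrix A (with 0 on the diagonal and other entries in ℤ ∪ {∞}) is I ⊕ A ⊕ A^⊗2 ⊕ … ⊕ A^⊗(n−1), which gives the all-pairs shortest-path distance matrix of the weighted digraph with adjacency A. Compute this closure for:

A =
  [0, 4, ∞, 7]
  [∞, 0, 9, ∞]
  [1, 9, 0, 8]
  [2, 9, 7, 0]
Closure =
  [0, 4, 13, 7]
  [10, 0, 9, 17]
  [1, 5, 0, 8]
  [2, 6, 7, 0]

This is the Floyd-Warshall all-pairs shortest-path computation. For each intermediate vertex k = 0, 1, …, 3, update dist[i][j] ← min(dist[i][j], dist[i][k] + dist[k][j]). The final matrix gives, for each (i, j), the minimum total weight of any directed path from i to j (possibly empty when i = j).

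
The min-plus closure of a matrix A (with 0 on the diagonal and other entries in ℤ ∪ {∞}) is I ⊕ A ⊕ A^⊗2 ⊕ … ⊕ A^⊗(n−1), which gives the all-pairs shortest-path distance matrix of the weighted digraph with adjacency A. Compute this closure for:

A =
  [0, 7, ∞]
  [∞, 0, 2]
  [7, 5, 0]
Closure =
  [0, 7, 9]
  [9, 0, 2]
  [7, 5, 0]

This is the Floyd-Warshall all-pairs shortest-path computation. For each intermediate vertex k = 0, 1, …, 2, update dist[i][j] ← min(dist[i][j], dist[i][k] + dist[k][j]). The final matrix gives, for each (i, j), the minimum total weight of any directed path from i to j (possibly empty when i = j).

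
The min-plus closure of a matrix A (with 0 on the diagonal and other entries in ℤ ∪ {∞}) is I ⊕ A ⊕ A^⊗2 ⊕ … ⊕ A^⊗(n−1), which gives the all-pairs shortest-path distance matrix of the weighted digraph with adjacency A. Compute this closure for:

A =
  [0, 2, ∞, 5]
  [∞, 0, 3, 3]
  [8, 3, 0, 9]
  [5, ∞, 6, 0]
Closure =
  [0, 2, 5, 5]
  [8, 0, 3, 3]
  [8, 3, 0, 6]
  [5, 7, 6, 0]

This is the Floyd-Warshall all-pairs shortest-path computation. For each intermediate vertex k = 0, 1, …, 3, update dist[i][j] ← min(dist[i][j], dist[i][k] + dist[k][j]). The final matrix gives, for each (i, j), the minimum total weight of any directed path from i to j (possibly empty when i = j).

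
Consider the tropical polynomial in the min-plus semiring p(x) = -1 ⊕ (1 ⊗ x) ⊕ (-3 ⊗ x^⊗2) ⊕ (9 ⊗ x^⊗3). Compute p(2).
p(2) = -1

A tropical monomial a ⊗ x^⊗i evaluates to a + i · x. Evaluating each term at x = 2:
  Term 0 contributes -1 + 0 · 2 = -1
  Term 1 contributes 1 + 1 · 2 = 3
  Term 2 contributes -3 + 2 · 2 = 1
  Term 3 contributes 9 + 3 · 2 = 15
p(2) = ⊕ of these = min[-1, 3, 1, 15] = -1.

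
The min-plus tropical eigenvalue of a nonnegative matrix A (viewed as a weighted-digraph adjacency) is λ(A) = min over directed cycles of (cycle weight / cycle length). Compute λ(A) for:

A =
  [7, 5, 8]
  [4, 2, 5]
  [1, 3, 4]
λ(A) = 2

Enumerate directed cycles and compute their means (weight / length). Sample:
  cycle 0 → 0: weight = 7, length = 1, mean = 7/1 ≈ 7.000
  cycle 1 → 1: weight = 2, length = 1, mean = 2/1 ≈ 2.000
  cycle 2 → 2: weight = 4, length = 1, mean = 4/1 ≈ 4.000
  cycle 0 → 1 → 0: weight = 9, length = 2, mean = 9/2 ≈ 4.500
  cycle 0 → 2 → 0: weight = 9, length = 2, mean = 9/2 ≈ 4.500
  cycle 1 → 0 → 1: weight = 9, length = 2, mean = 9/2 ≈ 4.500
Minimum mean = 2.000, attained e.g. along the cycle 1 → 1 with weight 2 and length 1. So λ(A) = 2/1 = 2.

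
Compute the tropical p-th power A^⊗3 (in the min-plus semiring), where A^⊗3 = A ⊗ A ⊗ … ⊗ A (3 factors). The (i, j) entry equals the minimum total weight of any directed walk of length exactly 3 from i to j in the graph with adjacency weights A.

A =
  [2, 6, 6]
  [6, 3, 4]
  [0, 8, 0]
A^⊗3 =
  [6, 10, 6]
  [4, 9, 4]
  [0, 6, 0]

Each entry (A^⊗3)_ij equals the minimum over all length-3 walks i = v_0 → v_1 → … → v_3 = j of Σ_t A[v_t][v_{t+1}]. For example, for (i, j) = (0, 2) we minimise over 9 possible intermediate vertex sequences; the minimum is 6, attained along the walk 0 → 2 → 2 → 2.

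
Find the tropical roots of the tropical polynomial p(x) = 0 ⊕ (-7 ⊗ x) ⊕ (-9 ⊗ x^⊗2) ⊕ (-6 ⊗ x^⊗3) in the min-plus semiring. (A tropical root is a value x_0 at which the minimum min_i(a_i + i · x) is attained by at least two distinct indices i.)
Roots: {-3, 2, 7}

Each tropical root is a break point of the lower envelope of the lines y = a_i + i · x (there are 4 lines, with slopes 0, 1, ..., 3). Only the lines that attain the minimum somewhere contribute to roots; other lines are dominated. Here the surviving (envelope) indices are i = 3, i = 2, i = 1, i = 0.
Intersections between consecutive envelope lines give the roots: for adjacent envelope indices i < j the intersection is x = (a_i − a_j) / (j − i). Reading off the sorted break points: {-3, 2, 7}.
Verification: at each break x_0, at least two indices attain the minimum of min_i(a_i + i · x_0).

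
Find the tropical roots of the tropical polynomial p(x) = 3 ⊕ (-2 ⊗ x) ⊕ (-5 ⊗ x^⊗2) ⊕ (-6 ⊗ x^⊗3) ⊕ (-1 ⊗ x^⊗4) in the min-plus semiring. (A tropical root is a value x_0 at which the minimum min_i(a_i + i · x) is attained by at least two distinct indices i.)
Roots: {-5, 1, 3, 5}

Each tropical root is a break point of the lower envelope of the lines y = a_i + i · x (there are 5 lines, with slopes 0, 1, ..., 4). Only the lines that attain the minimum somewhere contribute to roots; other lines are dominated. Here the surviving (envelope) indices are i = 4, i = 3, i = 2, i = 1, i = 0.
Intersections between consecutive envelope lines give the roots: for adjacent envelope indices i < j the intersection is x = (a_i − a_j) / (j − i). Reading off the sorted break points: {-5, 1, 3, 5}.
Verification: at each break x_0, at least two indices attain the minimum of min_i(a_i + i · x_0).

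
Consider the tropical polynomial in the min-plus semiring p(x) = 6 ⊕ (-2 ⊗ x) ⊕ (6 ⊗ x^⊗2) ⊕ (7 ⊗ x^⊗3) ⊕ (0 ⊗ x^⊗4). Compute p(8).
p(8) = 6

A tropical monomial a ⊗ x^⊗i evaluates to a + i · x. Evaluating each term at x = 8:
  Term 0 contributes 6 + 0 · 8 = 6
  Term 1 contributes -2 + 1 · 8 = 6
  Term 2 contributes 6 + 2 · 8 = 22
  Term 3 contributes 7 + 3 · 8 = 31
  Term 4 contributes 0 + 4 · 8 = 32
p(8) = ⊕ of these = min[6, 6, 22, 31, 32] = 6.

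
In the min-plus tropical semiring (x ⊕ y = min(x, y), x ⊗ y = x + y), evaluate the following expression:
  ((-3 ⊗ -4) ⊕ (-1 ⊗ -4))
((-3 ⊗ -4) ⊕ (-1 ⊗ -4)) = -7

Expand innermost to outermost. Recall ⊕ takes the minimum of its arguments and ⊗ takes their sum. Working out the expression ((-3 ⊗ -4) ⊕ (-1 ⊗ -4)) gives -7.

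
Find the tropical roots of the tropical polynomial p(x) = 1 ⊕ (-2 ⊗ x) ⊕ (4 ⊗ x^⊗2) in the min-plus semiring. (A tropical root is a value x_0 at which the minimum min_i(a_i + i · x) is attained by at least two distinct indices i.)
Roots: {-6, 3}

Each tropical root is a break point of the lower envelope of the lines y = a_i + i · x (there are 3 lines, with slopes 0, 1, ..., 2). Only the lines that attain the minimum somewhere contribute to roots; other lines are dominated. Here the surviving (envelope) indices are i = 2, i = 1, i = 0.
Intersections between consecutive envelope lines give the roots: for adjacent envelope indices i < j the intersection is x = (a_i − a_j) / (j − i). Reading off the sorted break points: {-6, 3}.
Verification: at each break x_0, at least two indices attain the minimum of min_i(a_i + i · x_0).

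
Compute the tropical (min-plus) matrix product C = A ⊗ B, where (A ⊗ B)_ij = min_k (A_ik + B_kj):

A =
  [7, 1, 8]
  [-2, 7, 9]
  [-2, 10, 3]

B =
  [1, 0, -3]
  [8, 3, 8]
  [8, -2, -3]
A ⊗ B =
  [8, 4, 4]
  [-1, -2, -5]
  [-1, -2, -5]

Apply the min-plus product entry-by-entry:
  C[0][0] = min over k of (A[0][0] + B[0][0] = 7 + 1 = 8, A[0][1] + B[1][0] = 1 + 8 = 9, A[0][2] + B[2][0] = 8 + 8 = 16) = 8 (attained at k = 0)
  C[0][1] = min over k of (A[0][0] + B[0][1] = 7 + 0 = 7, A[0][1] + B[1][1] = 1 + 3 = 4, A[0][2] + B[2][1] = 8 + -2 = 6) = 4 (attained at k = 1)
  C[0][2] = min over k of (A[0][0] + B[0][2] = 7 + -3 = 4, A[0][1] + B[1][2] = 1 + 8 = 9, A[0][2] + B[2][2] = 8 + -3 = 5) = 4 (attained at k = 0)
  C[1][0] = min over k of (A[1][0] + B[0][0] = -2 + 1 = -1, A[1][1] + B[1][0] = 7 + 8 = 15, A[1][2] + B[2][0] = 9 + 8 = 17) = -1 (attained at k = 0)
  C[1][1] = min over k of (A[1][0] + B[0][1] = -2 + 0 = -2, A[1][1] + B[1][1] = 7 + 3 = 10, A[1][2] + B[2][1] = 9 + -2 = 7) = -2 (attained at k = 0)
  C[1][2] = min over k of (A[1][0] + B[0][2] = -2 + -3 = -5, A[1][1] + B[1][2] = 7 + 8 = 15, A[1][2] + B[2][2] = 9 + -3 = 6) = -5 (attained at k = 0)
  C[2][0] = min over k of (A[2][0] + B[0][0] = -2 + 1 = -1, A[2][1] + B[1][0] = 10 + 8 = 18, A[2][2] + B[2][0] = 3 + 8 = 11) = -1 (attained at k = 0)
  C[2][1] = min over k of (A[2][0] + B[0][1] = -2 + 0 = -2, A[2][1] + B[1][1] = 10 + 3 = 13, A[2][2] + B[2][1] = 3 + -2 = 1) = -2 (attained at k = 0)
  C[2][2] = min over k of (A[2][0] + B[0][2] = -2 + -3 = -5, A[2][1] + B[1][2] = 10 + 8 = 18, A[2][2] + B[2][2] = 3 + -3 = 0) = -5 (attained at k = 0)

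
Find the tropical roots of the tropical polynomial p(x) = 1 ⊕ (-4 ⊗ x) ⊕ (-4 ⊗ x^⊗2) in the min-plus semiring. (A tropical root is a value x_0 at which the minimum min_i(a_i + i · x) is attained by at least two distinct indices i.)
Roots: {0, 5}

Each tropical root is a break point of the lower envelope of the lines y = a_i + i · x (there are 3 lines, with slopes 0, 1, ..., 2). Only the lines that attain the minimum somewhere contribute to roots; other lines are dominated. Here the surviving (envelope) indices are i = 2, i = 1, i = 0.
Intersections between consecutive envelope lines give the roots: for adjacent envelope indices i < j the intersection is x = (a_i − a_j) / (j − i). Reading off the sorted break points: {0, 5}.
Verification: at each break x_0, at least two indices attain the minimum of min_i(a_i + i · x_0).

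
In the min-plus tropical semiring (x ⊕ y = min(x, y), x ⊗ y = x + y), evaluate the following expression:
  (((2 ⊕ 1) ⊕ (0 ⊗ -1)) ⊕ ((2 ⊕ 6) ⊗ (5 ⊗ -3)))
(((2 ⊕ 1) ⊕ (0 ⊗ -1)) ⊕ ((2 ⊕ 6) ⊗ (5 ⊗ -3))) = -1

Expand innermost to outermost. Recall ⊕ takes the minimum of its arguments and ⊗ takes their sum. Working out the expression (((2 ⊕ 1) ⊕ (0 ⊗ -1)) ⊕ ((2 ⊕ 6) ⊗ (5 ⊗ -3))) gives -1.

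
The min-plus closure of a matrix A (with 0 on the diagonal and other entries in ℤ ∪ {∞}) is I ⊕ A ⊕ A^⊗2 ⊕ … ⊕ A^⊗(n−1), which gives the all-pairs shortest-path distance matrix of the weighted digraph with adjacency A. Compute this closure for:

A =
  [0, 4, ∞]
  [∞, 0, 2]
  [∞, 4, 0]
Closure =
  [0, 4, 6]
  [∞, 0, 2]
  [∞, 4, 0]

This is the Floyd-Warshall all-pairs shortest-path computation. For each intermediate vertex k = 0, 1, …, 2, update dist[i][j] ← min(dist[i][j], dist[i][k] + dist[k][j]). The final matrix gives, for each (i, j), the minimum total weight of any directed path from i to j (possibly empty when i = j).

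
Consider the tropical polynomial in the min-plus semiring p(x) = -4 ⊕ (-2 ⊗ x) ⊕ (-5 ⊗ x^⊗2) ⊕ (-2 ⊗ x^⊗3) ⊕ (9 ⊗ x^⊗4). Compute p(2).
p(2) = -4

A tropical monomial a ⊗ x^⊗i evaluates to a + i · x. Evaluating each term at x = 2:
  Term 0 contributes -4 + 0 · 2 = -4
  Term 1 contributes -2 + 1 · 2 = 0
  Term 2 contributes -5 + 2 · 2 = -1
  Term 3 contributes -2 + 3 · 2 = 4
  Term 4 contributes 9 + 4 · 2 = 17
p(2) = ⊕ of these = min[-4, 0, -1, 4, 17] = -4.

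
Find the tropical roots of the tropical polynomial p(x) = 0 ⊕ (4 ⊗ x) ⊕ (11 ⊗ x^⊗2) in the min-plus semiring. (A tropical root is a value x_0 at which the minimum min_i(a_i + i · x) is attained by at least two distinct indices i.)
Roots: {-7, -4}

Each tropical root is a break point of the lower envelope of the lines y = a_i + i · x (there are 3 lines, with slopes 0, 1, ..., 2). Only the lines that attain the minimum somewhere contribute to roots; other lines are dominated. Here the surviving (envelope) indices are i = 2, i = 1, i = 0.
Intersections between consecutive envelope lines give the roots: for adjacent envelope indices i < j the intersection is x = (a_i − a_j) / (j − i). Reading off the sorted break points: {-7, -4}.
Verification: at each break x_0, at least two indices attain the minimum of min_i(a_i + i · x_0).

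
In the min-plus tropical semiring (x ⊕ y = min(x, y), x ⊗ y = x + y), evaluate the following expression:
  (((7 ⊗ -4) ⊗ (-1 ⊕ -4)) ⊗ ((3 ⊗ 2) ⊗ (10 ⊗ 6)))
(((7 ⊗ -4) ⊗ (-1 ⊕ -4)) ⊗ ((3 ⊗ 2) ⊗ (10 ⊗ 6))) = 20

Expand innermost to outermost. Recall ⊕ takes the minimum of its arguments and ⊗ takes their sum. Working out the expression (((7 ⊗ -4) ⊗ (-1 ⊕ -4)) ⊗ ((3 ⊗ 2) ⊗ (10 ⊗ 6))) gives 20.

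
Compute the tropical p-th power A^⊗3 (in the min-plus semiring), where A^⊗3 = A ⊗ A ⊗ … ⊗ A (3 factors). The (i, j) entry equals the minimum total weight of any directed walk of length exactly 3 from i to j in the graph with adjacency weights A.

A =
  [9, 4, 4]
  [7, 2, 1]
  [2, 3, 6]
A^⊗3 =
  [7, 8, 7]
  [5, 6, 5]
  [6, 7, 6]

Each entry (A^⊗3)_ij equals the minimum over all length-3 walks i = v_0 → v_1 → … → v_3 = j of Σ_t A[v_t][v_{t+1}]. For example, for (i, j) = (0, 2) we minimise over 9 possible intermediate vertex sequences; the minimum is 7, attained along the walk 0 → 1 → 1 → 2.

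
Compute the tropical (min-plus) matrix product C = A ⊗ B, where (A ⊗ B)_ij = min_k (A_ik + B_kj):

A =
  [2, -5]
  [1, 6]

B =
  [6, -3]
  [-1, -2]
A ⊗ B =
  [-6, -7]
  [5, -2]

Apply the min-plus product entry-by-entry:
  C[0][0] = min over k of (A[0][0] + B[0][0] = 2 + 6 = 8, A[0][1] + B[1][0] = -5 + -1 = -6) = -6 (attained at k = 1)
  C[0][1] = min over k of (A[0][0] + B[0][1] = 2 + -3 = -1, A[0][1] + B[1][1] = -5 + -2 = -7) = -7 (attained at k = 1)
  C[1][0] = min over k of (A[1][0] + B[0][0] = 1 + 6 = 7, A[1][1] + B[1][0] = 6 + -1 = 5) = 5 (attained at k = 1)
  C[1][1] = min over k of (A[1][0] + B[0][1] = 1 + -3 = -2, A[1][1] + B[1][1] = 6 + -2 = 4) = -2 (attained at k = 0)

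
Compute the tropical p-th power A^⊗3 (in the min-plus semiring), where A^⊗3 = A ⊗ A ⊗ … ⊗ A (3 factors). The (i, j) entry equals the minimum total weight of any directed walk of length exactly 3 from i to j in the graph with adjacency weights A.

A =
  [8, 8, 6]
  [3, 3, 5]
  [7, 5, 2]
A^⊗3 =
  [14, 13, 10]
  [9, 9, 9]
  [10, 9, 6]

Each entry (A^⊗3)_ij equals the minimum over all length-3 walks i = v_0 → v_1 → … → v_3 = j of Σ_t A[v_t][v_{t+1}]. For example, for (i, j) = (0, 2) we minimise over 9 possible intermediate vertex sequences; the minimum is 10, attained along the walk 0 → 2 → 2 → 2.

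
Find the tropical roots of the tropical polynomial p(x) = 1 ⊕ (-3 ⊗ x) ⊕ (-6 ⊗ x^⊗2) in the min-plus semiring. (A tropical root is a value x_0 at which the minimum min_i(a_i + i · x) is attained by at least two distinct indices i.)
Roots: {3, 4}

Each tropical root is a break point of the lower envelope of the lines y = a_i + i · x (there are 3 lines, with slopes 0, 1, ..., 2). Only the lines that attain the minimum somewhere contribute to roots; other lines are dominated. Here the surviving (envelope) indices are i = 2, i = 1, i = 0.
Intersections between consecutive envelope lines give the roots: for adjacent envelope indices i < j the intersection is x = (a_i − a_j) / (j − i). Reading off the sorted break points: {3, 4}.
Verification: at each break x_0, at least two indices attain the minimum of min_i(a_i + i · x_0).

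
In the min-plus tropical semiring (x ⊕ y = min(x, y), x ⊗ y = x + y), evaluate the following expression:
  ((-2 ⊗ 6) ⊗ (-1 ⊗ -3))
((-2 ⊗ 6) ⊗ (-1 ⊗ -3)) = 0

Expand innermost to outermost. Recall ⊕ takes the minimum of its arguments and ⊗ takes their sum. Working out the expression ((-2 ⊗ 6) ⊗ (-1 ⊗ -3)) gives 0.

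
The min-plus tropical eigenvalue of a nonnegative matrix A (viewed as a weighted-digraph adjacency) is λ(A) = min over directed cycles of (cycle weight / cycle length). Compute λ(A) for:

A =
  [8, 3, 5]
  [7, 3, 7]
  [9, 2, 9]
λ(A) = 3

Enumerate directed cycles and compute their means (weight / length). Sample:
  cycle 0 → 0: weight = 8, length = 1, mean = 8/1 ≈ 8.000
  cycle 1 → 1: weight = 3, length = 1, mean = 3/1 ≈ 3.000
  cycle 2 → 2: weight = 9, length = 1, mean = 9/1 ≈ 9.000
  cycle 0 → 1 → 0: weight = 10, length = 2, mean = 10/2 ≈ 5.000
  cycle 0 → 2 → 0: weight = 14, length = 2, mean = 14/2 ≈ 7.000
  cycle 1 → 0 → 1: weight = 10, length = 2, mean = 10/2 ≈ 5.000
Minimum mean = 3.000, attained e.g. along the cycle 1 → 1 with weight 3 and length 1. So λ(A) = 3/1 = 3.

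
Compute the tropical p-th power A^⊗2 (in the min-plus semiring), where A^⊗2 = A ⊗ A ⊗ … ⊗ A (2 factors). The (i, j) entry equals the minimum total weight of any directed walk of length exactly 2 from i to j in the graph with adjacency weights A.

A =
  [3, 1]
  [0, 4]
A^⊗2 =
  [1, 4]
  [3, 1]

Each entry (A^⊗2)_ij equals the minimum over all length-2 walks i = v_0 → v_1 → … → v_2 = j of Σ_t A[v_t][v_{t+1}]. For example, for (i, j) = (0, 1) we minimise over 2 possible intermediate vertex sequences; the minimum is 4, attained along the walk 0 → 0 → 1.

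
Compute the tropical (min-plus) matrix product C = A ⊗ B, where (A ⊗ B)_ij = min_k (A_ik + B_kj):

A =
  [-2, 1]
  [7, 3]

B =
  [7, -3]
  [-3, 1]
A ⊗ B =
  [-2, -5]
  [0, 4]

Apply the min-plus product entry-by-entry:
  C[0][0] = min over k of (A[0][0] + B[0][0] = -2 + 7 = 5, A[0][1] + B[1][0] = 1 + -3 = -2) = -2 (attained at k = 1)
  C[0][1] = min over k of (A[0][0] + B[0][1] = -2 + -3 = -5, A[0][1] + B[1][1] = 1 + 1 = 2) = -5 (attained at k = 0)
  C[1][0] = min over k of (A[1][0] + B[0][0] = 7 + 7 = 14, A[1][1] + B[1][0] = 3 + -3 = 0) = 0 (attained at k = 1)
  C[1][1] = min over k of (A[1][0] + B[0][1] = 7 + -3 = 4, A[1][1] + B[1][1] = 3 + 1 = 4) = 4 (attained at k = 0)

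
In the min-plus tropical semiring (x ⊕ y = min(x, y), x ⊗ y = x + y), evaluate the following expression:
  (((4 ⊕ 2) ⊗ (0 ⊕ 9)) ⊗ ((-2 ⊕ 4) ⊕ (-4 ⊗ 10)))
(((4 ⊕ 2) ⊗ (0 ⊕ 9)) ⊗ ((-2 ⊕ 4) ⊕ (-4 ⊗ 10))) = 0

Expand innermost to outermost. Recall ⊕ takes the minimum of its arguments and ⊗ takes their sum. Working out the expression (((4 ⊕ 2) ⊗ (0 ⊕ 9)) ⊗ ((-2 ⊕ 4) ⊕ (-4 ⊗ 10))) gives 0.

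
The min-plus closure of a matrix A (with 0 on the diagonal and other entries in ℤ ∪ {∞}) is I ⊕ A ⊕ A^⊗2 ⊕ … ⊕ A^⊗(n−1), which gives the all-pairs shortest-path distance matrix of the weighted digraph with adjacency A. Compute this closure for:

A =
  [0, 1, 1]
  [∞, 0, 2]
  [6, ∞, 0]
Closure =
  [0, 1, 1]
  [8, 0, 2]
  [6, 7, 0]

This is the Floyd-Warshall all-pairs shortest-path computation. For each intermediate vertex k = 0, 1, …, 2, update dist[i][j] ← min(dist[i][j], dist[i][k] + dist[k][j]). The final matrix gives, for each (i, j), the minimum total weight of any directed path from i to j (possibly empty when i = j).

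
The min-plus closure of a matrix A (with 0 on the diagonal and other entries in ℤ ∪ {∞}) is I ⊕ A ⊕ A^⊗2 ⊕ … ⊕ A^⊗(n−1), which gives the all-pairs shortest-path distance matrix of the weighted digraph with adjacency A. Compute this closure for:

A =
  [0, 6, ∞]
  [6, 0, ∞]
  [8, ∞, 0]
Closure =
  [0, 6, ∞]
  [6, 0, ∞]
  [8, 14, 0]

This is the Floyd-Warshall all-pairs shortest-path computation. For each intermediate vertex k = 0, 1, …, 2, update dist[i][j] ← min(dist[i][j], dist[i][k] + dist[k][j]). The final matrix gives, for each (i, j), the minimum total weight of any directed path from i to j (possibly empty when i = j).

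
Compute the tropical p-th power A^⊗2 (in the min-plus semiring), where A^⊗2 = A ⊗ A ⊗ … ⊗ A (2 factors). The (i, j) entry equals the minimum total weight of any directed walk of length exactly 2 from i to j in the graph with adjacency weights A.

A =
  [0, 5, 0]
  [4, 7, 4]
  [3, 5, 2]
A^⊗2 =
  [0, 5, 0]
  [4, 9, 4]
  [3, 7, 3]

Each entry (A^⊗2)_ij equals the minimum over all length-2 walks i = v_0 → v_1 → … → v_2 = j of Σ_t A[v_t][v_{t+1}]. For example, for (i, j) = (0, 2) we minimise over 3 possible intermediate vertex sequences; the minimum is 0, attained along the walk 0 → 0 → 2.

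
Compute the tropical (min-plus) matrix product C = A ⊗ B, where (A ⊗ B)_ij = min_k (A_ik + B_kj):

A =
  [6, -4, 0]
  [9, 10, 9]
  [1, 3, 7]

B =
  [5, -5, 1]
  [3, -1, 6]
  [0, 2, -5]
A ⊗ B =
  [-1, -5, -5]
  [9, 4, 4]
  [6, -4, 2]

Apply the min-plus product entry-by-entry:
  C[0][0] = min over k of (A[0][0] + B[0][0] = 6 + 5 = 11, A[0][1] + B[1][0] = -4 + 3 = -1, A[0][2] + B[2][0] = 0 + 0 = 0) = -1 (attained at k = 1)
  C[0][1] = min over k of (A[0][0] + B[0][1] = 6 + -5 = 1, A[0][1] + B[1][1] = -4 + -1 = -5, A[0][2] + B[2][1] = 0 + 2 = 2) = -5 (attained at k = 1)
  C[0][2] = min over k of (A[0][0] + B[0][2] = 6 + 1 = 7, A[0][1] + B[1][2] = -4 + 6 = 2, A[0][2] + B[2][2] = 0 + -5 = -5) = -5 (attained at k = 2)
  C[1][0] = min over k of (A[1][0] + B[0][0] = 9 + 5 = 14, A[1][1] + B[1][0] = 10 + 3 = 13, A[1][2] + B[2][0] = 9 + 0 = 9) = 9 (attained at k = 2)
  C[1][1] = min over k of (A[1][0] + B[0][1] = 9 + -5 = 4, A[1][1] + B[1][1] = 10 + -1 = 9, A[1][2] + B[2][1] = 9 + 2 = 11) = 4 (attained at k = 0)
  C[1][2] = min over k of (A[1][0] + B[0][2] = 9 + 1 = 10, A[1][1] + B[1][2] = 10 + 6 = 16, A[1][2] + B[2][2] = 9 + -5 = 4) = 4 (attained at k = 2)
  C[2][0] = min over k of (A[2][0] + B[0][0] = 1 + 5 = 6, A[2][1] + B[1][0] = 3 + 3 = 6, A[2][2] + B[2][0] = 7 + 0 = 7) = 6 (attained at k = 0)
  C[2][1] = min over k of (A[2][0] + B[0][1] = 1 + -5 = -4, A[2][1] + B[1][1] = 3 + -1 = 2, A[2][2] + B[2][1] = 7 + 2 = 9) = -4 (attained at k = 0)
  C[2][2] = min over k of (A[2][0] + B[0][2] = 1 + 1 = 2, A[2][1] + B[1][2] = 3 + 6 = 9, A[2][2] + B[2][2] = 7 + -5 = 2) = 2 (attained at k = 0)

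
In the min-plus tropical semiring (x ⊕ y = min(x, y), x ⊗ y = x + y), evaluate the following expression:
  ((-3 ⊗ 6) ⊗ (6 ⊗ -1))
((-3 ⊗ 6) ⊗ (6 ⊗ -1)) = 8

Expand innermost to outermost. Recall ⊕ takes the minimum of its arguments and ⊗ takes their sum. Working out the expression ((-3 ⊗ 6) ⊗ (6 ⊗ -1)) gives 8.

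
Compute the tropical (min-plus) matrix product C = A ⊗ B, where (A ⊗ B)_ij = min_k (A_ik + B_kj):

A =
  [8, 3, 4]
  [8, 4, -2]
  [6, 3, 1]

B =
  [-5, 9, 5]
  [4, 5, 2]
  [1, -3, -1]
A ⊗ B =
  [3, 1, 3]
  [-1, -5, -3]
  [1, -2, 0]

Apply the min-plus product entry-by-entry:
  C[0][0] = min over k of (A[0][0] + B[0][0] = 8 + -5 = 3, A[0][1] + B[1][0] = 3 + 4 = 7, A[0][2] + B[2][0] = 4 + 1 = 5) = 3 (attained at k = 0)
  C[0][1] = min over k of (A[0][0] + B[0][1] = 8 + 9 = 17, A[0][1] + B[1][1] = 3 + 5 = 8, A[0][2] + B[2][1] = 4 + -3 = 1) = 1 (attained at k = 2)
  C[0][2] = min over k of (A[0][0] + B[0][2] = 8 + 5 = 13, A[0][1] + B[1][2] = 3 + 2 = 5, A[0][2] + B[2][2] = 4 + -1 = 3) = 3 (attained at k = 2)
  C[1][0] = min over k of (A[1][0] + B[0][0] = 8 + -5 = 3, A[1][1] + B[1][0] = 4 + 4 = 8, A[1][2] + B[2][0] = -2 + 1 = -1) = -1 (attained at k = 2)
  C[1][1] = min over k of (A[1][0] + B[0][1] = 8 + 9 = 17, A[1][1] + B[1][1] = 4 + 5 = 9, A[1][2] + B[2][1] = -2 + -3 = -5) = -5 (attained at k = 2)
  C[1][2] = min over k of (A[1][0] + B[0][2] = 8 + 5 = 13, A[1][1] + B[1][2] = 4 + 2 = 6, A[1][2] + B[2][2] = -2 + -1 = -3) = -3 (attained at k = 2)
  C[2][0] = min over k of (A[2][0] + B[0][0] = 6 + -5 = 1, A[2][1] + B[1][0] = 3 + 4 = 7, A[2][2] + B[2][0] = 1 + 1 = 2) = 1 (attained at k = 0)
  C[2][1] = min over k of (A[2][0] + B[0][1] = 6 + 9 = 15, A[2][1] + B[1][1] = 3 + 5 = 8, A[2][2] + B[2][1] = 1 + -3 = -2) = -2 (attained at k = 2)
  C[2][2] = min over k of (A[2][0] + B[0][2] = 6 + 5 = 11, A[2][1] + B[1][2] = 3 + 2 = 5, A[2][2] + B[2][2] = 1 + -1 = 0) = 0 (attained at k = 2)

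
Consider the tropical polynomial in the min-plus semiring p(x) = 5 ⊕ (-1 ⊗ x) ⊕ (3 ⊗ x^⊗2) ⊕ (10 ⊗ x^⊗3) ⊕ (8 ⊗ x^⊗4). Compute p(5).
p(5) = 4

A tropical monomial a ⊗ x^⊗i evaluates to a + i · x. Evaluating each term at x = 5:
  Term 0 contributes 5 + 0 · 5 = 5
  Term 1 contributes -1 + 1 · 5 = 4
  Term 2 contributes 3 + 2 · 5 = 13
  Term 3 contributes 10 + 3 · 5 = 25
  Term 4 contributes 8 + 4 · 5 = 28
p(5) = ⊕ of these = min[5, 4, 13, 25, 28] = 4.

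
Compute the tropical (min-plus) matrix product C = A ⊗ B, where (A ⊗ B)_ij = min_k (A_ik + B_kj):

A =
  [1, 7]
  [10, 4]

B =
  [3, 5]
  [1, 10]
A ⊗ B =
  [4, 6]
  [5, 14]

Apply the min-plus product entry-by-entry:
  C[0][0] = min over k of (A[0][0] + B[0][0] = 1 + 3 = 4, A[0][1] + B[1][0] = 7 + 1 = 8) = 4 (attained at k = 0)
  C[0][1] = min over k of (A[0][0] + B[0][1] = 1 + 5 = 6, A[0][1] + B[1][1] = 7 + 10 = 17) = 6 (attained at k = 0)
  C[1][0] = min over k of (A[1][0] + B[0][0] = 10 + 3 = 13, A[1][1] + B[1][0] = 4 + 1 = 5) = 5 (attained at k = 1)
  C[1][1] = min over k of (A[1][0] + B[0][1] = 10 + 5 = 15, A[1][1] + B[1][1] = 4 + 10 = 14) = 14 (attained at k = 1)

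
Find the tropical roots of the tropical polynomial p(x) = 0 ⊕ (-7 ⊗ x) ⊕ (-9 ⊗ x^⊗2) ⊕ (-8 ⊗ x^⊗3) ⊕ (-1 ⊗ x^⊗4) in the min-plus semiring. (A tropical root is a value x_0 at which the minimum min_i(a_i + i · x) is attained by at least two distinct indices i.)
Roots: {-7, -1, 2, 7}

Each tropical root is a break point of the lower envelope of the lines y = a_i + i · x (there are 5 lines, with slopes 0, 1, ..., 4). Only the lines that attain the minimum somewhere contribute to roots; other lines are dominated. Here the surviving (envelope) indices are i = 4, i = 3, i = 2, i = 1, i = 0.
Intersections between consecutive envelope lines give the roots: for adjacent envelope indices i < j the intersection is x = (a_i − a_j) / (j − i). Reading off the sorted break points: {-7, -1, 2, 7}.
Verification: at each break x_0, at least two indices attain the minimum of min_i(a_i + i · x_0).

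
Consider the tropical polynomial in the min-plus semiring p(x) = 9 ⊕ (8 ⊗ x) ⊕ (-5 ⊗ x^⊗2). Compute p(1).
p(1) = -3

A tropical monomial a ⊗ x^⊗i evaluates to a + i · x. Evaluating each term at x = 1:
  Term 0 contributes 9 + 0 · 1 = 9
  Term 1 contributes 8 + 1 · 1 = 9
  Term 2 contributes -5 + 2 · 1 = -3
p(1) = ⊕ of these = min[9, 9, -3] = -3.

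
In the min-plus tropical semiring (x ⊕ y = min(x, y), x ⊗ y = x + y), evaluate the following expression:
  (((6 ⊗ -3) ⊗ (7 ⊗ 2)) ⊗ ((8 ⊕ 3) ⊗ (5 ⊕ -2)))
(((6 ⊗ -3) ⊗ (7 ⊗ 2)) ⊗ ((8 ⊕ 3) ⊗ (5 ⊕ -2))) = 13

Expand innermost to outermost. Recall ⊕ takes the minimum of its arguments and ⊗ takes their sum. Working out the expression (((6 ⊗ -3) ⊗ (7 ⊗ 2)) ⊗ ((8 ⊕ 3) ⊗ (5 ⊕ -2))) gives 13.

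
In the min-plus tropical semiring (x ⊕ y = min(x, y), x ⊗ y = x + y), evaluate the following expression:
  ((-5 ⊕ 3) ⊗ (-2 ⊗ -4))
((-5 ⊕ 3) ⊗ (-2 ⊗ -4)) = -11

Expand innermost to outermost. Recall ⊕ takes the minimum of its arguments and ⊗ takes their sum. Working out the expression ((-5 ⊕ 3) ⊗ (-2 ⊗ -4)) gives -11.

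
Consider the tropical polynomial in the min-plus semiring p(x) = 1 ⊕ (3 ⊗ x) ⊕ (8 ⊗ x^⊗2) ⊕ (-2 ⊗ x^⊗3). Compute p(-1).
p(-1) = -5

A tropical monomial a ⊗ x^⊗i evaluates to a + i · x. Evaluating each term at x = -1:
  Term 0 contributes 1 + 0 · -1 = 1
  Term 1 contributes 3 + 1 · -1 = 2
  Term 2 contributes 8 + 2 · -1 = 6
  Term 3 contributes -2 + 3 · -1 = -5
p(-1) = ⊕ of these = min[1, 2, 6, -5] = -5.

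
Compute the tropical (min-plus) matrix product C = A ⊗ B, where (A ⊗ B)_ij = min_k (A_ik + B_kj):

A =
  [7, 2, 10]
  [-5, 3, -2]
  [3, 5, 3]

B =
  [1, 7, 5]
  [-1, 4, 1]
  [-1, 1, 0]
A ⊗ B =
  [1, 6, 3]
  [-4, -1, -2]
  [2, 4, 3]

Apply the min-plus product entry-by-entry:
  C[0][0] = min over k of (A[0][0] + B[0][0] = 7 + 1 = 8, A[0][1] + B[1][0] = 2 + -1 = 1, A[0][2] + B[2][0] = 10 + -1 = 9) = 1 (attained at k = 1)
  C[0][1] = min over k of (A[0][0] + B[0][1] = 7 + 7 = 14, A[0][1] + B[1][1] = 2 + 4 = 6, A[0][2] + B[2][1] = 10 + 1 = 11) = 6 (attained at k = 1)
  C[0][2] = min over k of (A[0][0] + B[0][2] = 7 + 5 = 12, A[0][1] + B[1][2] = 2 + 1 = 3, A[0][2] + B[2][2] = 10 + 0 = 10) = 3 (attained at k = 1)
  C[1][0] = min over k of (A[1][0] + B[0][0] = -5 + 1 = -4, A[1][1] + B[1][0] = 3 + -1 = 2, A[1][2] + B[2][0] = -2 + -1 = -3) = -4 (attained at k = 0)
  C[1][1] = min over k of (A[1][0] + B[0][1] = -5 + 7 = 2, A[1][1] + B[1][1] = 3 + 4 = 7, A[1][2] + B[2][1] = -2 + 1 = -1) = -1 (attained at k = 2)
  C[1][2] = min over k of (A[1][0] + B[0][2] = -5 + 5 = 0, A[1][1] + B[1][2] = 3 + 1 = 4, A[1][2] + B[2][2] = -2 + 0 = -2) = -2 (attained at k = 2)
  C[2][0] = min over k of (A[2][0] + B[0][0] = 3 + 1 = 4, A[2][1] + B[1][0] = 5 + -1 = 4, A[2][2] + B[2][0] = 3 + -1 = 2) = 2 (attained at k = 2)
  C[2][1] = min over k of (A[2][0] + B[0][1] = 3 + 7 = 10, A[2][1] + B[1][1] = 5 + 4 = 9, A[2][2] + B[2][1] = 3 + 1 = 4) = 4 (attained at k = 2)
  C[2][2] = min over k of (A[2][0] + B[0][2] = 3 + 5 = 8, A[2][1] + B[1][2] = 5 + 1 = 6, A[2][2] + B[2][2] = 3 + 0 = 3) = 3 (attained at k = 2)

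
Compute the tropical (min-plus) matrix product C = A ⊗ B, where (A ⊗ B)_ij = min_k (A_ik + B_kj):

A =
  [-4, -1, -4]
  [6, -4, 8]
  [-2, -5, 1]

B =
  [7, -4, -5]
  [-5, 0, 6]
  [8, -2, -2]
A ⊗ B =
  [-6, -8, -9]
  [-9, -4, 1]
  [-10, -6, -7]

Apply the min-plus product entry-by-entry:
  C[0][0] = min over k of (A[0][0] + B[0][0] = -4 + 7 = 3, A[0][1] + B[1][0] = -1 + -5 = -6, A[0][2] + B[2][0] = -4 + 8 = 4) = -6 (attained at k = 1)
  C[0][1] = min over k of (A[0][0] + B[0][1] = -4 + -4 = -8, A[0][1] + B[1][1] = -1 + 0 = -1, A[0][2] + B[2][1] = -4 + -2 = -6) = -8 (attained at k = 0)
  C[0][2] = min over k of (A[0][0] + B[0][2] = -4 + -5 = -9, A[0][1] + B[1][2] = -1 + 6 = 5, A[0][2] + B[2][2] = -4 + -2 = -6) = -9 (attained at k = 0)
  C[1][0] = min over k of (A[1][0] + B[0][0] = 6 + 7 = 13, A[1][1] + B[1][0] = -4 + -5 = -9, A[1][2] + B[2][0] = 8 + 8 = 16) = -9 (attained at k = 1)
  C[1][1] = min over k of (A[1][0] + B[0][1] = 6 + -4 = 2, A[1][1] + B[1][1] = -4 + 0 = -4, A[1][2] + B[2][1] = 8 + -2 = 6) = -4 (attained at k = 1)
  C[1][2] = min over k of (A[1][0] + B[0][2] = 6 + -5 = 1, A[1][1] + B[1][2] = -4 + 6 = 2, A[1][2] + B[2][2] = 8 + -2 = 6) = 1 (attained at k = 0)
  C[2][0] = min over k of (A[2][0] + B[0][0] = -2 + 7 = 5, A[2][1] + B[1][0] = -5 + -5 = -10, A[2][2] + B[2][0] = 1 + 8 = 9) = -10 (attained at k = 1)
  C[2][1] = min over k of (A[2][0] + B[0][1] = -2 + -4 = -6, A[2][1] + B[1][1] = -5 + 0 = -5, A[2][2] + B[2][1] = 1 + -2 = -1) = -6 (attained at k = 0)
  C[2][2] = min over k of (A[2][0] + B[0][2] = -2 + -5 = -7, A[2][1] + B[1][2] = -5 + 6 = 1, A[2][2] + B[2][2] = 1 + -2 = -1) = -7 (attained at k = 0)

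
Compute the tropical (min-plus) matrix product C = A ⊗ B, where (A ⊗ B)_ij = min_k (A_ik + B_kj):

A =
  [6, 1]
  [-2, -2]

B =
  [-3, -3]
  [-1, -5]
A ⊗ B =
  [0, -4]
  [-5, -7]

Apply the min-plus product entry-by-entry:
  C[0][0] = min over k of (A[0][0] + B[0][0] = 6 + -3 = 3, A[0][1] + B[1][0] = 1 + -1 = 0) = 0 (attained at k = 1)
  C[0][1] = min over k of (A[0][0] + B[0][1] = 6 + -3 = 3, A[0][1] + B[1][1] = 1 + -5 = -4) = -4 (attained at k = 1)
  C[1][0] = min over k of (A[1][0] + B[0][0] = -2 + -3 = -5, A[1][1] + B[1][0] = -2 + -1 = -3) = -5 (attained at k = 0)
  C[1][1] = min over k of (A[1][0] + B[0][1] = -2 + -3 = -5, A[1][1] + B[1][1] = -2 + -5 = -7) = -7 (attained at k = 1)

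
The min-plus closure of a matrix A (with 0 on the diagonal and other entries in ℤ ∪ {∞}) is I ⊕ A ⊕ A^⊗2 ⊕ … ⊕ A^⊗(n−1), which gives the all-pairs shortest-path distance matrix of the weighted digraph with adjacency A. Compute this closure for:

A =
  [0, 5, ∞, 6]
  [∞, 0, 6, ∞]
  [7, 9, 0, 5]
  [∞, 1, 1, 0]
Closure =
  [0, 5, 7, 6]
  [13, 0, 6, 11]
  [7, 6, 0, 5]
  [8, 1, 1, 0]

This is the Floyd-Warshall all-pairs shortest-path computation. For each intermediate vertex k = 0, 1, …, 3, update dist[i][j] ← min(dist[i][j], dist[i][k] + dist[k][j]). The final matrix gives, for each (i, j), the minimum total weight of any directed path from i to j (possibly empty when i = j).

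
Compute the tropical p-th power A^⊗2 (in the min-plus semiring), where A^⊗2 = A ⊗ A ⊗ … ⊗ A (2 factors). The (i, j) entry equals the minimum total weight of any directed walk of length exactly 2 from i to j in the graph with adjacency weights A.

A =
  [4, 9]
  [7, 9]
A^⊗2 =
  [8, 13]
  [11, 16]

Each entry (A^⊗2)_ij equals the minimum over all length-2 walks i = v_0 → v_1 → … → v_2 = j of Σ_t A[v_t][v_{t+1}]. For example, for (i, j) = (0, 1) we minimise over 2 possible intermediate vertex sequences; the minimum is 13, attained along the walk 0 → 0 → 1.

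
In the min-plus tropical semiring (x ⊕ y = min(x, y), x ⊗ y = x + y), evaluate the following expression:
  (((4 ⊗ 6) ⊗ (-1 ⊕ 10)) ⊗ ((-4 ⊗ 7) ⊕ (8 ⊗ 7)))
(((4 ⊗ 6) ⊗ (-1 ⊕ 10)) ⊗ ((-4 ⊗ 7) ⊕ (8 ⊗ 7))) = 12

Expand innermost to outermost. Recall ⊕ takes the minimum of its arguments and ⊗ takes their sum. Working out the expression (((4 ⊗ 6) ⊗ (-1 ⊕ 10)) ⊗ ((-4 ⊗ 7) ⊕ (8 ⊗ 7))) gives 12.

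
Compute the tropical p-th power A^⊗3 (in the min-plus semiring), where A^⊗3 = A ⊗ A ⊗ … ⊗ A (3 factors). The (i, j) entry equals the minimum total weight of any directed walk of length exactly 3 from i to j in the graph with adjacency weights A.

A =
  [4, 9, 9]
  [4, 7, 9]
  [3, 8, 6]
A^⊗3 =
  [12, 17, 17]
  [12, 17, 17]
  [11, 16, 16]

Each entry (A^⊗3)_ij equals the minimum over all length-3 walks i = v_0 → v_1 → … → v_3 = j of Σ_t A[v_t][v_{t+1}]. For example, for (i, j) = (0, 2) we minimise over 9 possible intermediate vertex sequences; the minimum is 17, attained along the walk 0 → 0 → 0 → 2.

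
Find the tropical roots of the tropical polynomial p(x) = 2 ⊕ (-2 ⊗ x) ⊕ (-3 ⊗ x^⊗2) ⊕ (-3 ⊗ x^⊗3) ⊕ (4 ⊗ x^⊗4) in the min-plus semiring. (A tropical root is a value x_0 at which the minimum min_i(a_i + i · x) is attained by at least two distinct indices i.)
Roots: {-7, 0, 1, 4}

Each tropical root is a break point of the lower envelope of the lines y = a_i + i · x (there are 5 lines, with slopes 0, 1, ..., 4). Only the lines that attain the minimum somewhere contribute to roots; other lines are dominated. Here the surviving (envelope) indices are i = 4, i = 3, i = 2, i = 1, i = 0.
Intersections between consecutive envelope lines give the roots: for adjacent envelope indices i < j the intersection is x = (a_i − a_j) / (j − i). Reading off the sorted break points: {-7, 0, 1, 4}.
Verification: at each break x_0, at least two indices attain the minimum of min_i(a_i + i · x_0).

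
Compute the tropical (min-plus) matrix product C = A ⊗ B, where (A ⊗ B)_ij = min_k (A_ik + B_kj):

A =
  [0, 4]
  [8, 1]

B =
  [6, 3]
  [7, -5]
A ⊗ B =
  [6, -1]
  [8, -4]

Apply the min-plus product entry-by-entry:
  C[0][0] = min over k of (A[0][0] + B[0][0] = 0 + 6 = 6, A[0][1] + B[1][0] = 4 + 7 = 11) = 6 (attained at k = 0)
  C[0][1] = min over k of (A[0][0] + B[0][1] = 0 + 3 = 3, A[0][1] + B[1][1] = 4 + -5 = -1) = -1 (attained at k = 1)
  C[1][0] = min over k of (A[1][0] + B[0][0] = 8 + 6 = 14, A[1][1] + B[1][0] = 1 + 7 = 8) = 8 (attained at k = 1)
  C[1][1] = min over k of (A[1][0] + B[0][1] = 8 + 3 = 11, A[1][1] + B[1][1] = 1 + -5 = -4) = -4 (attained at k = 1)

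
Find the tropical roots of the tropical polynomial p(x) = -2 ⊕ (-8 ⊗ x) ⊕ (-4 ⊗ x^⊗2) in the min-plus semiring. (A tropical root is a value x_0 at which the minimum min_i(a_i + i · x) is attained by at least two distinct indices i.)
Roots: {-4, 6}

Each tropical root is a break point of the lower envelope of the lines y = a_i + i · x (there are 3 lines, with slopes 0, 1, ..., 2). Only the lines that attain the minimum somewhere contribute to roots; other lines are dominated. Here the surviving (envelope) indices are i = 2, i = 1, i = 0.
Intersections between consecutive envelope lines give the roots: for adjacent envelope indices i < j the intersection is x = (a_i − a_j) / (j − i). Reading off the sorted break points: {-4, 6}.
Verification: at each break x_0, at least two indices attain the minimum of min_i(a_i + i · x_0).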